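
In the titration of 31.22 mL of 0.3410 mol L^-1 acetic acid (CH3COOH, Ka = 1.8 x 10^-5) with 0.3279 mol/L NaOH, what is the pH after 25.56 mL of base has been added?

Initial n(CH3COOH) = 0.3410 x 0.03122 = 0.01065 mol.
n(NaOH) added = 0.3279 x 0.02556 = 0.008381 mol, converting that many moles of CH3COOH to CH3COO-.
Remaining n(CH3COOH) = 0.002265 mol; n(CH3COO-) = 0.008381 mol.
By Henderson-Hasselbalch, pH = pKa + log([A^-]/[HA]) = 4.74 + log(0.008381/0.002265) = 4.74 + (+0.57) = 5.31.

5.31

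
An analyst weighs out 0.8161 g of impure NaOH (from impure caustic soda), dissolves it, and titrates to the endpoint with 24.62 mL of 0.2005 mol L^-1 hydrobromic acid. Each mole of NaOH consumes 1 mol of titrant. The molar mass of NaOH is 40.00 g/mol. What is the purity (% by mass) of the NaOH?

n(HBr) = 0.2005 x 0.02462 = 0.004936 mol.
n(NaOH) = 0.004936 / 1 = 0.004936 mol.
mass of NaOH = 0.004936 x 40.00 = 0.1975 g.
% purity = 0.1975 / 0.8161 x 100 = 24.2%.

24.2%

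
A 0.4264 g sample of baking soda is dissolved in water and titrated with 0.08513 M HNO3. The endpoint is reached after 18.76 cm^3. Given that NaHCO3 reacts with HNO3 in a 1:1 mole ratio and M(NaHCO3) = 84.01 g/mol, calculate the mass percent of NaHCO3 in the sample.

n(HNO3) = 0.08513 x 0.01876 = 0.001597 mol.
n(NaHCO3) = 0.001597 / 1 = 0.001597 mol.
mass of NaHCO3 = 0.001597 x 84.01 = 0.1342 g.
% purity = 0.1342 / 0.4264 x 100 = 31.5%.

31.5%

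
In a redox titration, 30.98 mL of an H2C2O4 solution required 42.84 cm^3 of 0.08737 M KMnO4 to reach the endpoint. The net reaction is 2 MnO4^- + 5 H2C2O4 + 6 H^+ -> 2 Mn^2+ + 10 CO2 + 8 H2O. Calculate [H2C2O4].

0.302 M

n(KMnO4) = 0.08737 x 0.04284 = 0.003743 mol.
From the balanced equation, 2 mol KMnO4 reacts with 5 mol H2C2O4, so n(H2C2O4) = 0.003743 x 5/2 = 0.009357 mol.
[H2C2O4] = 0.009357 / 0.03098 L = 0.302 M.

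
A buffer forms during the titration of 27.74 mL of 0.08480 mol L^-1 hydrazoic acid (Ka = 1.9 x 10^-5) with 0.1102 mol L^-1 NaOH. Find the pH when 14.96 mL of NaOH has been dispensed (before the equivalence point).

Initial n(HN3) = 0.08480 x 0.02774 = 0.002352 mol.
n(NaOH) added = 0.1102 x 0.01496 = 0.001649 mol, converting that many moles of HN3 to N3-.
Remaining n(HN3) = 0.0007038 mol; n(N3-) = 0.001649 mol.
By Henderson-Hasselbalch, pH = pKa + log([A^-]/[HA]) = 4.72 + log(0.001649/0.0007038) = 4.72 + (+0.37) = 5.09.

5.09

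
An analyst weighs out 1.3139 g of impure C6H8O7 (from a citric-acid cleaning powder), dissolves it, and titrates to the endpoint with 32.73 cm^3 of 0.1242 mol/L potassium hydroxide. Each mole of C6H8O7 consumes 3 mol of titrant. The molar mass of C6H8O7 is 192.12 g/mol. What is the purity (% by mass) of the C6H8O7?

19.8%

n(KOH) = 0.1242 x 0.03273 = 0.004065 mol.
n(C6H8O7) = 0.004065 / 3 = 0.001355 mol.
mass of C6H8O7 = 0.001355 x 192.12 = 0.2603 g.
% purity = 0.2603 / 1.3139 x 100 = 19.8%.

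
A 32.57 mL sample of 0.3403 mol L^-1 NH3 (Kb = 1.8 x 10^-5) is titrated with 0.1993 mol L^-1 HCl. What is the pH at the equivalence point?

n(NH3) = 0.3403 x 0.03257 = 0.01108 mol; V(HCl) at equivalence = 0.01108/0.1993 = 0.05561 L.
At equivalence the base is fully converted to NH4+; total volume = 0.08818 L, so [NH4+] = 0.01108/0.08818 = 0.1257 M.
Ka(NH4+) = Kw/Kb = 1.0e-14 / 1.8 x 10^-5 = 5.56e-10.
[H^+] = sqrt(Ka x [NH4+]) = sqrt(5.56e-10 x 0.1257) = 8.36e-6 M.
pH = -log(8.36e-6) = 5.08.

5.08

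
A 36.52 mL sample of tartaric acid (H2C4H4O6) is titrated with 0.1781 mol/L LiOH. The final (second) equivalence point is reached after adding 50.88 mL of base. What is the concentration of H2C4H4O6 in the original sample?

0.124 M

n(LiOH) = 0.1781 x 0.05088 = 0.009062 mol.
At the final (second) equivalence point, 2 mol OH^- react per mol H2C4H4O6, so n(H2C4H4O6) = 0.009062 / 2 = 0.004531 mol.
[H2C4H4O6] = 0.004531 / 0.03652 L = 0.124 M.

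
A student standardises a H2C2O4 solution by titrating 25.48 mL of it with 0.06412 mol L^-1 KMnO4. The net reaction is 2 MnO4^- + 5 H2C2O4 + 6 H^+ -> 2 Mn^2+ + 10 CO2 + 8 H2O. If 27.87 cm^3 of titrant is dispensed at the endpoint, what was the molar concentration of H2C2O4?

n(KMnO4) = 0.06412 x 0.02787 = 0.001787 mol.
From the balanced equation, 2 mol KMnO4 reacts with 5 mol H2C2O4, so n(H2C2O4) = 0.001787 x 5/2 = 0.004468 mol.
[H2C2O4] = 0.004468 / 0.02548 L = 0.175 M.

0.175 M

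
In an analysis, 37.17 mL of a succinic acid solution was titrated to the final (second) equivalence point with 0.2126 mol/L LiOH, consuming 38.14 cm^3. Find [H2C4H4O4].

0.109 M

n(LiOH) = 0.2126 x 0.03814 = 0.008109 mol.
At the final (second) equivalence point, 2 mol OH^- react per mol H2C4H4O4, so n(H2C4H4O4) = 0.008109 / 2 = 0.004054 mol.
[H2C4H4O4] = 0.004054 / 0.03717 L = 0.109 M.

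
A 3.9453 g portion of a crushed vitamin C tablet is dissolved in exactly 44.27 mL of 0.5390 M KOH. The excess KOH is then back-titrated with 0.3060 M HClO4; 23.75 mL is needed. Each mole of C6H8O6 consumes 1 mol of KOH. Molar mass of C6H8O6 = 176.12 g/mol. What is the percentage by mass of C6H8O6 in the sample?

Total n(KOH) added = 0.5390 x 0.04427 = 0.02386 mol.
n(HClO4) used = 0.3060 x 0.02375 = 0.007267 mol, which equals the excess n(KOH).
So n(KOH) consumed by the sample = 0.02386 - 0.007267 = 0.01659 mol.
n(C6H8O6) = 0.01659 / 1 = 0.01659 mol.
mass C6H8O6 = 0.01659 x 176.12 = 2.923 g, so %C6H8O6 = 2.923/3.9453 x 100 = 74.1%.

74.1%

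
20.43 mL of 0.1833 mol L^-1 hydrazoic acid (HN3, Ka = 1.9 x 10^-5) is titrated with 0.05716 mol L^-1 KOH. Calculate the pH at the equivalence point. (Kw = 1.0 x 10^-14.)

8.68

n(HN3) = 0.1833 x 0.02043 = 0.003745 mol; V(KOH) at equivalence = 0.003745/0.05716 = 0.06551 L.
At equivalence all the acid is converted to N3-; total volume = 0.02043 + 0.06551 = 0.08594 L, so [N3-] = 0.003745/0.08594 = 0.04357 M.
Kb = Kw/Ka = 1.0e-14 / 1.9 x 10^-5 = 5.26e-10.
[OH^-] = sqrt(Kb x [N3-]) = sqrt(5.26e-10 x 0.04357) = 4.79e-6 M.
pOH = 5.32, so pH = 14.00 - 5.32 = 8.68.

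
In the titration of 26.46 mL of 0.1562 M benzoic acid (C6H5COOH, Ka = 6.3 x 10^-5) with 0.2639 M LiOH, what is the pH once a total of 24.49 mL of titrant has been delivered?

n(acid) = 0.1562 x 0.02646 = 0.004133 mol; n(LiOH) added = 0.2639 x 0.02449 = 0.006463 mol.
Base is in excess by 0.006463 - 0.004133 = 0.002330 mol in a total volume of 0.05095 L.
[OH^-] = 0.002330/0.05095 = 0.04573 M, so pOH = 1.34 and pH = 14.00 - 1.34 = 12.66.

12.66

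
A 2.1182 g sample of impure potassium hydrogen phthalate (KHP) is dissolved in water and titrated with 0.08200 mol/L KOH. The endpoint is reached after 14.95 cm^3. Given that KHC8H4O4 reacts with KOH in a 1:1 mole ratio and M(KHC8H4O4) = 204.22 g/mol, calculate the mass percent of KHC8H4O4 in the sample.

11.8%

n(KOH) = 0.08200 x 0.01495 = 0.001226 mol.
n(KHC8H4O4) = 0.001226 / 1 = 0.001226 mol.
mass of KHC8H4O4 = 0.001226 x 204.22 = 0.2504 g.
% purity = 0.2504 / 2.1182 x 100 = 11.8%.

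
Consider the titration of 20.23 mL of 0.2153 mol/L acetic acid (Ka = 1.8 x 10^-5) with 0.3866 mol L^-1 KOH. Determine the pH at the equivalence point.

n(CH3COOH) = 0.2153 x 0.02023 = 0.004356 mol; V(KOH) at equivalence = 0.004356/0.3866 = 0.01127 L.
At equivalence all the acid is converted to CH3COO-; total volume = 0.02023 + 0.01127 = 0.03150 L, so [CH3COO-] = 0.004356/0.03150 = 0.1383 M.
Kb = Kw/Ka = 1.0e-14 / 1.8 x 10^-5 = 5.56e-10.
[OH^-] = sqrt(Kb x [CH3COO-]) = sqrt(5.56e-10 x 0.1383) = 8.77e-6 M.
pOH = 5.06, so pH = 14.00 - 5.06 = 8.94.

8.94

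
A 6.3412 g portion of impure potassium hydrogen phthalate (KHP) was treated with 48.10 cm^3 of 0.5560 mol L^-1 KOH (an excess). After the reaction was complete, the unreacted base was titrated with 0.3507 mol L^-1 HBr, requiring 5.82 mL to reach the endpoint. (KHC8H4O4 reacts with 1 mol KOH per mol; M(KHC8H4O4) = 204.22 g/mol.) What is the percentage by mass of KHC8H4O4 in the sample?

Total n(KOH) added = 0.5560 x 0.04810 = 0.02674 mol.
n(HBr) used = 0.3507 x 0.005820 = 0.002041 mol, which equals the excess n(KOH).
So n(KOH) consumed by the sample = 0.02674 - 0.002041 = 0.02470 mol.
n(KHC8H4O4) = 0.02470 / 1 = 0.02470 mol.
mass KHC8H4O4 = 0.02470 x 204.22 = 5.045 g, so %KHC8H4O4 = 5.045/6.3412 x 100 = 79.6%.

79.6%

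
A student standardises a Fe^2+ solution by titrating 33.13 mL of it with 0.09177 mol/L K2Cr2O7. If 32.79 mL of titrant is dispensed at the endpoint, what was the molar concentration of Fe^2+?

n(K2Cr2O7) = 0.09177 x 0.03279 = 0.003009 mol.
From the balanced equation, 1 mol K2Cr2O7 reacts with 6 mol Fe^2+, so n(Fe^2+) = 0.003009 x 6/1 = 0.01805 mol.
[Fe^2+] = 0.01805 / 0.03313 L = 0.545 M.

0.545 M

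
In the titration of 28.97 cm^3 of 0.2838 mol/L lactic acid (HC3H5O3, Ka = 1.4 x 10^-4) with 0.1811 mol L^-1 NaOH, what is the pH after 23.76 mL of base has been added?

3.89

Initial n(HC3H5O3) = 0.2838 x 0.02897 = 0.008222 mol.
n(NaOH) added = 0.1811 x 0.02376 = 0.004303 mol, converting that many moles of HC3H5O3 to C3H5O3-.
Remaining n(HC3H5O3) = 0.003919 mol; n(C3H5O3-) = 0.004303 mol.
By Henderson-Hasselbalch, pH = pKa + log([A^-]/[HA]) = 3.85 + log(0.004303/0.003919) = 3.85 + (+0.04) = 3.89.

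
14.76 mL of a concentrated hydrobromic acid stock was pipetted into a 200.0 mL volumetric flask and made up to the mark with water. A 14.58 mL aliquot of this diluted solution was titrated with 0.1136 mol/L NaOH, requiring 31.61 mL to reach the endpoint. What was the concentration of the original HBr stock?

3.34 M

n(NaOH) = 0.1136 x 0.03161 = 0.003591 mol.
n(HBr) in the aliquot = 0.003591 mol.
[diluted HBr] = 0.003591 / 0.01458 = 0.2463 M.
Dilution factor = 200.0/14.76 = 13.55, so [stock] = 0.2463 x 13.55 = 3.34 M.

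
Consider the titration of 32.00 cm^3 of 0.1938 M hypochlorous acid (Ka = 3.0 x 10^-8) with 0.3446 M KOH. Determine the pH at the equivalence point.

n(HClO) = 0.1938 x 0.03200 = 0.006202 mol; V(KOH) at equivalence = 0.006202/0.3446 = 0.01800 L.
At equivalence all the acid is converted to ClO-; total volume = 0.03200 + 0.01800 = 0.05000 L, so [ClO-] = 0.006202/0.05000 = 0.1240 M.
Kb = Kw/Ka = 1.0e-14 / 3.0 x 10^-8 = 3.33e-7.
[OH^-] = sqrt(Kb x [ClO-]) = sqrt(3.33e-7 x 0.1240) = 0.000203 M.
pOH = 3.69, so pH = 14.00 - 3.69 = 10.31.

10.31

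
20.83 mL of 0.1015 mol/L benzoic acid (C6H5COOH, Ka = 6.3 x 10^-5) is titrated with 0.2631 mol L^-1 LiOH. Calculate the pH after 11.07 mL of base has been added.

12.40

n(acid) = 0.1015 x 0.02083 = 0.002114 mol; n(LiOH) added = 0.2631 x 0.01107 = 0.002913 mol.
Base is in excess by 0.002913 - 0.002114 = 0.0007983 mol in a total volume of 0.03190 L.
[OH^-] = 0.0007983/0.03190 = 0.02502 M, so pOH = 1.60 and pH = 14.00 - 1.60 = 12.40.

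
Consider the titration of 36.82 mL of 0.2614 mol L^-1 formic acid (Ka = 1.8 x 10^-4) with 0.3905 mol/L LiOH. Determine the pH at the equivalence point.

8.47

n(HCOOH) = 0.2614 x 0.03682 = 0.009625 mol; V(LiOH) at equivalence = 0.009625/0.3905 = 0.02465 L.
At equivalence all the acid is converted to HCOO-; total volume = 0.03682 + 0.02465 = 0.06147 L, so [HCOO-] = 0.009625/0.06147 = 0.1566 M.
Kb = Kw/Ka = 1.0e-14 / 1.8 x 10^-4 = 5.56e-11.
[OH^-] = sqrt(Kb x [HCOO-]) = sqrt(5.56e-11 x 0.1566) = 2.95e-6 M.
pOH = 5.53, so pH = 14.00 - 5.53 = 8.47.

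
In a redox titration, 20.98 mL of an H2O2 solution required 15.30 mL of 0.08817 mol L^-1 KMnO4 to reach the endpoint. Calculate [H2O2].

0.161 M

n(KMnO4) = 0.08817 x 0.01530 = 0.001349 mol.
From the balanced equation, 2 mol KMnO4 reacts with 5 mol H2O2, so n(H2O2) = 0.001349 x 5/2 = 0.003373 mol.
[H2O2] = 0.003373 / 0.02098 L = 0.161 M.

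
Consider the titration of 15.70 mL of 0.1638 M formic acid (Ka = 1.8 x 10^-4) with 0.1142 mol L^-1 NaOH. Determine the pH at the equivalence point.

n(HCOOH) = 0.1638 x 0.01570 = 0.002572 mol; V(NaOH) at equivalence = 0.002572/0.1142 = 0.02252 L.
At equivalence all the acid is converted to HCOO-; total volume = 0.01570 + 0.02252 = 0.03822 L, so [HCOO-] = 0.002572/0.03822 = 0.06729 M.
Kb = Kw/Ka = 1.0e-14 / 1.8 x 10^-4 = 5.56e-11.
[OH^-] = sqrt(Kb x [HCOO-]) = sqrt(5.56e-11 x 0.06729) = 1.93e-6 M.
pOH = 5.71, so pH = 14.00 - 5.71 = 8.29.

8.29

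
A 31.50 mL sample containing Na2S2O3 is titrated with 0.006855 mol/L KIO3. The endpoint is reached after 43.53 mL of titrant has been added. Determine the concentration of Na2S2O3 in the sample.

0.0568 M

n(KIO3) = 0.006855 x 0.04353 = 0.0002984 mol.
From the balanced equation, 1 mol KIO3 reacts with 6 mol Na2S2O3, so n(Na2S2O3) = 0.0002984 x 6/1 = 0.001790 mol.
[Na2S2O3] = 0.001790 / 0.03150 L = 0.0568 M.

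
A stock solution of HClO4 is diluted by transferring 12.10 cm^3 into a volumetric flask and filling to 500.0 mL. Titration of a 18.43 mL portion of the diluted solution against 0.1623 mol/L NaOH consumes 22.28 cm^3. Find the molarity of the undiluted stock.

n(NaOH) = 0.1623 x 0.02228 = 0.003616 mol.
n(HClO4) in the aliquot = 0.003616 mol.
[diluted HClO4] = 0.003616 / 0.01843 = 0.1962 M.
Dilution factor = 500.0/12.10 = 41.32, so [stock] = 0.1962 x 41.32 = 8.11 M.

8.11 M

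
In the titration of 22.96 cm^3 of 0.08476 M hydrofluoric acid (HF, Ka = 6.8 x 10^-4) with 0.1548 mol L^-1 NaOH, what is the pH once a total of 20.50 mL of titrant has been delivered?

12.45

n(acid) = 0.08476 x 0.02296 = 0.001946 mol; n(NaOH) added = 0.1548 x 0.02050 = 0.003173 mol.
Base is in excess by 0.003173 - 0.001946 = 0.001227 mol in a total volume of 0.04346 L.
[OH^-] = 0.001227/0.04346 = 0.02824 M, so pOH = 1.55 and pH = 14.00 - 1.55 = 12.45.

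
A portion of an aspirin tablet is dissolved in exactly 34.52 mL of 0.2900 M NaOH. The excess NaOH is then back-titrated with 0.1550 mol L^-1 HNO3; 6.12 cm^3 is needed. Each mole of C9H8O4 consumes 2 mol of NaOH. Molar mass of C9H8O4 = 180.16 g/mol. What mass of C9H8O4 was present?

Total n(NaOH) added = 0.2900 x 0.03452 = 0.01001 mol.
n(HNO3) used = 0.1550 x 0.006120 = 0.0009486 mol, which equals the excess n(NaOH).
So n(NaOH) consumed by the sample = 0.01001 - 0.0009486 = 0.009062 mol.
n(C9H8O4) = 0.009062 / 2 = 0.004531 mol.
mass = 0.004531 mol x 180.16 g/mol = 0.816 g.

0.816 g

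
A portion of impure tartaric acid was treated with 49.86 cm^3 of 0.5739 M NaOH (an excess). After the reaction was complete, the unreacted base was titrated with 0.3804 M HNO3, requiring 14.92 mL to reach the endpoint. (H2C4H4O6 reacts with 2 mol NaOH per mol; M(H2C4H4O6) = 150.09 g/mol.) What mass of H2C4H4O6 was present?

Total n(NaOH) added = 0.5739 x 0.04986 = 0.02861 mol.
n(HNO3) used = 0.3804 x 0.01492 = 0.005676 mol, which equals the excess n(NaOH).
So n(NaOH) consumed by the sample = 0.02861 - 0.005676 = 0.02294 mol.
n(H2C4H4O6) = 0.02294 / 2 = 0.01147 mol.
mass = 0.01147 mol x 150.09 g/mol = 1.72 g.

1.72 g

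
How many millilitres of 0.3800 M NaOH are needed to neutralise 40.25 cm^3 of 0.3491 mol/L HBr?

n(HBr) = 0.3491 mol/L x 0.04025 L = 0.01405 mol.
At equivalence n(NaOH) = n(HBr) = 0.01405 mol.
V(NaOH) = 0.01405 / 0.3800 = 0.03698 L = 37.0 mL.

37.0 mL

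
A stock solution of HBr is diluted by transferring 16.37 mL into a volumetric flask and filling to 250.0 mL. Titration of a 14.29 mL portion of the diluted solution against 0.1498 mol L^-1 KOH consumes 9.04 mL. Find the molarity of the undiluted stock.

1.45 M

n(KOH) = 0.1498 x 0.009040 = 0.001354 mol.
n(HBr) in the aliquot = 0.001354 mol.
[diluted HBr] = 0.001354 / 0.01429 = 0.09477 M.
Dilution factor = 250.0/16.37 = 15.27, so [stock] = 0.09477 x 15.27 = 1.45 M.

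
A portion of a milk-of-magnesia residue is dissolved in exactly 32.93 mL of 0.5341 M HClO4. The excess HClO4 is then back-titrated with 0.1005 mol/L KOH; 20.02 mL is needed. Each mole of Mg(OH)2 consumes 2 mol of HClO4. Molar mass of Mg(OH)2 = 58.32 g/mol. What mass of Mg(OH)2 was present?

0.454 g

Total n(HClO4) added = 0.5341 x 0.03293 = 0.01759 mol.
n(KOH) used = 0.1005 x 0.02002 = 0.002012 mol, which equals the excess n(HClO4).
So n(HClO4) consumed by the sample = 0.01759 - 0.002012 = 0.01558 mol.
n(Mg(OH)2) = 0.01558 / 2 = 0.007788 mol.
mass = 0.007788 mol x 58.32 g/mol = 0.454 g.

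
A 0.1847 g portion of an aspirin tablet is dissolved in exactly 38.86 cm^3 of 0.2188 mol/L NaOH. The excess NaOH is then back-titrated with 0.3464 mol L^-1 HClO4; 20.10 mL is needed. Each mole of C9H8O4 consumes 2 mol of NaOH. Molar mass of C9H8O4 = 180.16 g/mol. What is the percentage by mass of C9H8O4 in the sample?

75.1%

Total n(NaOH) added = 0.2188 x 0.03886 = 0.008503 mol.
n(HClO4) used = 0.3464 x 0.02010 = 0.006963 mol, which equals the excess n(NaOH).
So n(NaOH) consumed by the sample = 0.008503 - 0.006963 = 0.001540 mol.
n(C9H8O4) = 0.001540 / 2 = 0.0007700 mol.
mass C9H8O4 = 0.0007700 x 180.16 = 0.1387 g, so %C9H8O4 = 0.1387/0.1847 x 100 = 75.1%.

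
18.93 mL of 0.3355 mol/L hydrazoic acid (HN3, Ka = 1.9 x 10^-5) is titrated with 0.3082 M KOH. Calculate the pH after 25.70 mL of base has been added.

12.55

n(acid) = 0.3355 x 0.01893 = 0.006351 mol; n(KOH) added = 0.3082 x 0.02570 = 0.007921 mol.
Base is in excess by 0.007921 - 0.006351 = 0.001570 mol in a total volume of 0.04463 L.
[OH^-] = 0.001570/0.04463 = 0.03517 M, so pOH = 1.45 and pH = 14.00 - 1.45 = 12.55.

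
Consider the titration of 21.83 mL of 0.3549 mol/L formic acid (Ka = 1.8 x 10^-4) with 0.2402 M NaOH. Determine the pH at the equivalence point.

n(HCOOH) = 0.3549 x 0.02183 = 0.007747 mol; V(NaOH) at equivalence = 0.007747/0.2402 = 0.03225 L.
At equivalence all the acid is converted to HCOO-; total volume = 0.02183 + 0.03225 = 0.05408 L, so [HCOO-] = 0.007747/0.05408 = 0.1432 M.
Kb = Kw/Ka = 1.0e-14 / 1.8 x 10^-4 = 5.56e-11.
[OH^-] = sqrt(Kb x [HCOO-]) = sqrt(5.56e-11 x 0.1432) = 2.82e-6 M.
pOH = 5.55, so pH = 14.00 - 5.55 = 8.45.

8.45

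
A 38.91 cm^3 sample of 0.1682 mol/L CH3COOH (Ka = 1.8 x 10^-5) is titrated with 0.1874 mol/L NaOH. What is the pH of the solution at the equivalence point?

8.85

n(CH3COOH) = 0.1682 x 0.03891 = 0.006545 mol; V(NaOH) at equivalence = 0.006545/0.1874 = 0.03492 L.
At equivalence all the acid is converted to CH3COO-; total volume = 0.03891 + 0.03492 = 0.07383 L, so [CH3COO-] = 0.006545/0.07383 = 0.08864 M.
Kb = Kw/Ka = 1.0e-14 / 1.8 x 10^-5 = 5.56e-10.
[OH^-] = sqrt(Kb x [CH3COO-]) = sqrt(5.56e-10 x 0.08864) = 7.02e-6 M.
pOH = 5.15, so pH = 14.00 - 5.15 = 8.85.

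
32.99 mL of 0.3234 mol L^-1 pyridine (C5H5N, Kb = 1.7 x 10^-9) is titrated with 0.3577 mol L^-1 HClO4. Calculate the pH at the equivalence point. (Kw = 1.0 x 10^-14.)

3.00

n(C5H5N) = 0.3234 x 0.03299 = 0.01067 mol; V(HClO4) at equivalence = 0.01067/0.3577 = 0.02983 L.
At equivalence the base is fully converted to C5H5NH+; total volume = 0.06282 L, so [C5H5NH+] = 0.01067/0.06282 = 0.1698 M.
Ka(C5H5NH+) = Kw/Kb = 1.0e-14 / 1.7 x 10^-9 = 5.88e-6.
[H^+] = sqrt(Ka x [C5H5NH+]) = sqrt(5.88e-6 x 0.1698) = 0.00100 M.
pH = -log(0.00100) = 3.00.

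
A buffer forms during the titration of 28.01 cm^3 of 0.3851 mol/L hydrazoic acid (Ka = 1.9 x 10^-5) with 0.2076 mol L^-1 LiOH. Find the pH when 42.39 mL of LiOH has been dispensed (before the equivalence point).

5.37

Initial n(HN3) = 0.3851 x 0.02801 = 0.01079 mol.
n(LiOH) added = 0.2076 x 0.04239 = 0.008800 mol, converting that many moles of HN3 to N3-.
Remaining n(HN3) = 0.001986 mol; n(N3-) = 0.008800 mol.
By Henderson-Hasselbalch, pH = pKa + log([A^-]/[HA]) = 4.72 + log(0.008800/0.001986) = 4.72 + (+0.65) = 5.37.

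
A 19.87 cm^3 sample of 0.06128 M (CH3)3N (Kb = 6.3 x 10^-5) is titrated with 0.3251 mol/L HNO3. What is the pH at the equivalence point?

5.54

n((CH3)3N) = 0.06128 x 0.01987 = 0.001218 mol; V(HNO3) at equivalence = 0.001218/0.3251 = 0.003745 L.
At equivalence the base is fully converted to (CH3)3NH+; total volume = 0.02362 L, so [(CH3)3NH+] = 0.001218/0.02362 = 0.05156 M.
Ka((CH3)3NH+) = Kw/Kb = 1.0e-14 / 6.3 x 10^-5 = 1.59e-10.
[H^+] = sqrt(Ka x [(CH3)3NH+]) = sqrt(1.59e-10 x 0.05156) = 2.86e-6 M.
pH = -log(2.86e-6) = 5.54.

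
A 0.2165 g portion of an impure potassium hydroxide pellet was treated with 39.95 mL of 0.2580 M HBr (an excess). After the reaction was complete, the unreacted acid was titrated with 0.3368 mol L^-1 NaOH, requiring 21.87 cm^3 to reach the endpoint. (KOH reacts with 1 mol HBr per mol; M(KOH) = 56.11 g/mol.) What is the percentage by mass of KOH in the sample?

Total n(HBr) added = 0.2580 x 0.03995 = 0.01031 mol.
n(NaOH) used = 0.3368 x 0.02187 = 0.007366 mol, which equals the excess n(HBr).
So n(HBr) consumed by the sample = 0.01031 - 0.007366 = 0.002941 mol.
n(KOH) = 0.002941 / 1 = 0.002941 mol.
mass KOH = 0.002941 x 56.11 = 0.1650 g, so %KOH = 0.1650/0.2165 x 100 = 76.2%.

76.2%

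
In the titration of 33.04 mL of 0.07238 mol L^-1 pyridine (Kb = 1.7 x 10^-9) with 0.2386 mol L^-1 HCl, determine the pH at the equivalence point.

n(C5H5N) = 0.07238 x 0.03304 = 0.002391 mol; V(HCl) at equivalence = 0.002391/0.2386 = 0.01002 L.
At equivalence the base is fully converted to C5H5NH+; total volume = 0.04306 L, so [C5H5NH+] = 0.002391/0.04306 = 0.05553 M.
Ka(C5H5NH+) = Kw/Kb = 1.0e-14 / 1.7 x 10^-9 = 5.88e-6.
[H^+] = sqrt(Ka x [C5H5NH+]) = sqrt(5.88e-6 x 0.05553) = 0.000572 M.
pH = -log(0.000572) = 3.24.

3.24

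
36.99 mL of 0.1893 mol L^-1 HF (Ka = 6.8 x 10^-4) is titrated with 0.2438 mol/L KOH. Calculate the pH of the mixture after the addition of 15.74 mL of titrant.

Initial n(HF) = 0.1893 x 0.03699 = 0.007002 mol.
n(KOH) added = 0.2438 x 0.01574 = 0.003837 mol, converting that many moles of HF to F-.
Remaining n(HF) = 0.003165 mol; n(F-) = 0.003837 mol.
By Henderson-Hasselbalch, pH = pKa + log([A^-]/[HA]) = 3.17 + log(0.003837/0.003165) = 3.17 + (+0.08) = 3.25.

3.25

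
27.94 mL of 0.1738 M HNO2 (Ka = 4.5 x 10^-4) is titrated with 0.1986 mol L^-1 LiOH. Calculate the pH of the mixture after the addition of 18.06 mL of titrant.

3.80

Initial n(HNO2) = 0.1738 x 0.02794 = 0.004856 mol.
n(LiOH) added = 0.1986 x 0.01806 = 0.003587 mol, converting that many moles of HNO2 to NO2-.
Remaining n(HNO2) = 0.001269 mol; n(NO2-) = 0.003587 mol.
By Henderson-Hasselbalch, pH = pKa + log([A^-]/[HA]) = 3.35 + log(0.003587/0.001269) = 3.35 + (+0.45) = 3.80.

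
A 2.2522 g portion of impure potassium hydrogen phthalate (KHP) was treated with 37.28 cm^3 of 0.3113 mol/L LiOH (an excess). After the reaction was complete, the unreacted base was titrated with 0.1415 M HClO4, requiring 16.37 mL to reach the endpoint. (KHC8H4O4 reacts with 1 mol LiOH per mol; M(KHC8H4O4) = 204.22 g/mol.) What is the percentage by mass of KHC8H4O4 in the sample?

84.2%

Total n(LiOH) added = 0.3113 x 0.03728 = 0.01161 mol.
n(HClO4) used = 0.1415 x 0.01637 = 0.002316 mol, which equals the excess n(LiOH).
So n(LiOH) consumed by the sample = 0.01161 - 0.002316 = 0.009289 mol.
n(KHC8H4O4) = 0.009289 / 1 = 0.009289 mol.
mass KHC8H4O4 = 0.009289 x 204.22 = 1.897 g, so %KHC8H4O4 = 1.897/2.2522 x 100 = 84.2%.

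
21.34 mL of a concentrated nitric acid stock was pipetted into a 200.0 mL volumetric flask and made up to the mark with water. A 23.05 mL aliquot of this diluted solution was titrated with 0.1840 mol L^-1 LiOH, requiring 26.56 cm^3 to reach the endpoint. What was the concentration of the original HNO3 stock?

n(LiOH) = 0.1840 x 0.02656 = 0.004887 mol.
n(HNO3) in the aliquot = 0.004887 mol.
[diluted HNO3] = 0.004887 / 0.02305 = 0.2120 M.
Dilution factor = 200.0/21.34 = 9.372, so [stock] = 0.2120 x 9.372 = 1.99 M.

1.99 M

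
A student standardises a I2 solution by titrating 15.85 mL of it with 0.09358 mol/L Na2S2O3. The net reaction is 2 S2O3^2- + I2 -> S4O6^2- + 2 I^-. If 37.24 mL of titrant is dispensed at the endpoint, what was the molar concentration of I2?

0.110 M

n(Na2S2O3) = 0.09358 x 0.03724 = 0.003485 mol.
From the balanced equation, 2 mol Na2S2O3 reacts with 1 mol I2, so n(I2) = 0.003485 x 1/2 = 0.001742 mol.
[I2] = 0.001742 / 0.01585 L = 0.110 M.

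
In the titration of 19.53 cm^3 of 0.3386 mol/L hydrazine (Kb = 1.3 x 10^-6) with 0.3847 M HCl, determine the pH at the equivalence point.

4.43

n(N2H4) = 0.3386 x 0.01953 = 0.006613 mol; V(HCl) at equivalence = 0.006613/0.3847 = 0.01719 L.
At equivalence the base is fully converted to N2H5+; total volume = 0.03672 L, so [N2H5+] = 0.006613/0.03672 = 0.1801 M.
Ka(N2H5+) = Kw/Kb = 1.0e-14 / 1.3 x 10^-6 = 7.69e-9.
[H^+] = sqrt(Ka x [N2H5+]) = sqrt(7.69e-9 x 0.1801) = 3.72e-5 M.
pH = -log(3.72e-5) = 4.43.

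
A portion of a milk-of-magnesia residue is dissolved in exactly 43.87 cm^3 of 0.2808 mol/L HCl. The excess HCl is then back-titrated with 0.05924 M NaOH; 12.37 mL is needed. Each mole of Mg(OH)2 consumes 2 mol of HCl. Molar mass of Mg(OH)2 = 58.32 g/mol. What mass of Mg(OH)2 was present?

0.338 g

Total n(HCl) added = 0.2808 x 0.04387 = 0.01232 mol.
n(NaOH) used = 0.05924 x 0.01237 = 0.0007328 mol, which equals the excess n(HCl).
So n(HCl) consumed by the sample = 0.01232 - 0.0007328 = 0.01159 mol.
n(Mg(OH)2) = 0.01159 / 2 = 0.005793 mol.
mass = 0.005793 mol x 58.32 g/mol = 0.338 g.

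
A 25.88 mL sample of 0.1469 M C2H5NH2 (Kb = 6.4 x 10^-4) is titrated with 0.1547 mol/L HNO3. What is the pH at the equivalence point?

n(C2H5NH2) = 0.1469 x 0.02588 = 0.003802 mol; V(HNO3) at equivalence = 0.003802/0.1547 = 0.02458 L.
At equivalence the base is fully converted to C2H5NH3+; total volume = 0.05046 L, so [C2H5NH3+] = 0.003802/0.05046 = 0.07535 M.
Ka(C2H5NH3+) = Kw/Kb = 1.0e-14 / 6.4 x 10^-4 = 1.56e-11.
[H^+] = sqrt(Ka x [C2H5NH3+]) = sqrt(1.56e-11 x 0.07535) = 1.09e-6 M.
pH = -log(1.09e-6) = 5.96.

5.96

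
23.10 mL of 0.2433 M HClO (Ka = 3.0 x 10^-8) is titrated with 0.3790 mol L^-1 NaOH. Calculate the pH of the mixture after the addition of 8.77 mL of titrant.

Initial n(HClO) = 0.2433 x 0.02310 = 0.005620 mol.
n(NaOH) added = 0.3790 x 0.008770 = 0.003324 mol, converting that many moles of HClO to ClO-.
Remaining n(HClO) = 0.002296 mol; n(ClO-) = 0.003324 mol.
By Henderson-Hasselbalch, pH = pKa + log([A^-]/[HA]) = 7.52 + log(0.003324/0.002296) = 7.52 + (+0.16) = 7.68.

7.68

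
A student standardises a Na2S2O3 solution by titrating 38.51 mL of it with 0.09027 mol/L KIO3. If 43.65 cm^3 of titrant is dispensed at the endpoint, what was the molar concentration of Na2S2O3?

n(KIO3) = 0.09027 x 0.04365 = 0.003940 mol.
From the balanced equation, 1 mol KIO3 reacts with 6 mol Na2S2O3, so n(Na2S2O3) = 0.003940 x 6/1 = 0.02364 mol.
[Na2S2O3] = 0.02364 / 0.03851 L = 0.614 M.

0.614 M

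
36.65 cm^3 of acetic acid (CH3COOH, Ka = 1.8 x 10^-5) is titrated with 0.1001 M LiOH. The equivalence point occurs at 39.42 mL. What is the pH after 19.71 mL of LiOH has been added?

19.71 mL is exactly half the equivalence volume (39.42/2), i.e. the half-equivalence point.
There, n(HA) = n(A^-), so pH = pKa = -log(1.8 x 10^-5) = 4.74.

4.74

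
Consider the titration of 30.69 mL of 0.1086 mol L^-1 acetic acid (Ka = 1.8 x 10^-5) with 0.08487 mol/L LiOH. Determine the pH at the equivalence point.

n(CH3COOH) = 0.1086 x 0.03069 = 0.003333 mol; V(LiOH) at equivalence = 0.003333/0.08487 = 0.03927 L.
At equivalence all the acid is converted to CH3COO-; total volume = 0.03069 + 0.03927 = 0.06996 L, so [CH3COO-] = 0.003333/0.06996 = 0.04764 M.
Kb = Kw/Ka = 1.0e-14 / 1.8 x 10^-5 = 5.56e-10.
[OH^-] = sqrt(Kb x [CH3COO-]) = sqrt(5.56e-10 x 0.04764) = 5.14e-6 M.
pOH = 5.29, so pH = 14.00 - 5.29 = 8.71.

8.71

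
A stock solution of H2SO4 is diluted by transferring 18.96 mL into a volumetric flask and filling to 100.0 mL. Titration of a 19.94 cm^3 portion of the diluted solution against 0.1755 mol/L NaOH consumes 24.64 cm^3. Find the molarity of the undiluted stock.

n(NaOH) = 0.1755 x 0.02464 = 0.004324 mol.
n(H2SO4) in the aliquot = 0.004324 x 1/2 = 0.002162 mol.
[diluted H2SO4] = 0.002162 / 0.01994 = 0.1084 M.
Dilution factor = 100.0/18.96 = 5.274, so [stock] = 0.1084 x 5.274 = 0.572 M.

0.572 M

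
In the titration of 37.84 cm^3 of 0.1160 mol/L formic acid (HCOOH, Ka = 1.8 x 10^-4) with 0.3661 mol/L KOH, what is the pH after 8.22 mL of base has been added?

4.08

Initial n(HCOOH) = 0.1160 x 0.03784 = 0.004389 mol.
n(KOH) added = 0.3661 x 0.008220 = 0.003009 mol, converting that many moles of HCOOH to HCOO-.
Remaining n(HCOOH) = 0.001380 mol; n(HCOO-) = 0.003009 mol.
By Henderson-Hasselbalch, pH = pKa + log([A^-]/[HA]) = 3.74 + log(0.003009/0.001380) = 3.74 + (+0.34) = 4.08.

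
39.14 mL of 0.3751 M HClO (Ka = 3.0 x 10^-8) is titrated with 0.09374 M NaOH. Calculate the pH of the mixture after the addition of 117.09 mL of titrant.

Initial n(HClO) = 0.3751 x 0.03914 = 0.01468 mol.
n(NaOH) added = 0.09374 x 0.1171 = 0.01098 mol, converting that many moles of HClO to ClO-.
Remaining n(HClO) = 0.003705 mol; n(ClO-) = 0.01098 mol.
By Henderson-Hasselbalch, pH = pKa + log([A^-]/[HA]) = 7.52 + log(0.01098/0.003705) = 7.52 + (+0.47) = 7.99.

7.99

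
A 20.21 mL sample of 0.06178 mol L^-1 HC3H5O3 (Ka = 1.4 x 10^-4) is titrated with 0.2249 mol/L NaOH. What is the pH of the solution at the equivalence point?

n(HC3H5O3) = 0.06178 x 0.02021 = 0.001249 mol; V(NaOH) at equivalence = 0.001249/0.2249 = 0.005552 L.
At equivalence all the acid is converted to C3H5O3-; total volume = 0.02021 + 0.005552 = 0.02576 L, so [C3H5O3-] = 0.001249/0.02576 = 0.04847 M.
Kb = Kw/Ka = 1.0e-14 / 1.4 x 10^-4 = 7.14e-11.
[OH^-] = sqrt(Kb x [C3H5O3-]) = sqrt(7.14e-11 x 0.04847) = 1.86e-6 M.
pOH = 5.73, so pH = 14.00 - 5.73 = 8.27.

8.27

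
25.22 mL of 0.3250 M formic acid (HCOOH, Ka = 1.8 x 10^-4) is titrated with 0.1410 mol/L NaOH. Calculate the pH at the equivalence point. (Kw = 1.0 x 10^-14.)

n(HCOOH) = 0.3250 x 0.02522 = 0.008197 mol; V(NaOH) at equivalence = 0.008197/0.1410 = 0.05813 L.
At equivalence all the acid is converted to HCOO-; total volume = 0.02522 + 0.05813 = 0.08335 L, so [HCOO-] = 0.008197/0.08335 = 0.09834 M.
Kb = Kw/Ka = 1.0e-14 / 1.8 x 10^-4 = 5.56e-11.
[OH^-] = sqrt(Kb x [HCOO-]) = sqrt(5.56e-11 x 0.09834) = 2.34e-6 M.
pOH = 5.63, so pH = 14.00 - 5.63 = 8.37.

8.37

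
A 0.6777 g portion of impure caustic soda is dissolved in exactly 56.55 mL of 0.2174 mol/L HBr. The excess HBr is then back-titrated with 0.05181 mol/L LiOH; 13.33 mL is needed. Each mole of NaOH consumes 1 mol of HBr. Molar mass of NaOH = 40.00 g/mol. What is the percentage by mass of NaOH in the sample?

Total n(HBr) added = 0.2174 x 0.05655 = 0.01229 mol.
n(LiOH) used = 0.05181 x 0.01333 = 0.0006906 mol, which equals the excess n(HBr).
So n(HBr) consumed by the sample = 0.01229 - 0.0006906 = 0.01160 mol.
n(NaOH) = 0.01160 / 1 = 0.01160 mol.
mass NaOH = 0.01160 x 40.00 = 0.4641 g, so %NaOH = 0.4641/0.6777 x 100 = 68.5%.

68.5%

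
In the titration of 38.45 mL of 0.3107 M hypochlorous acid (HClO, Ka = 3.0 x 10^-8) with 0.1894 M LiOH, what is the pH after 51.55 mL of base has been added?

Initial n(HClO) = 0.3107 x 0.03845 = 0.01195 mol.
n(LiOH) added = 0.1894 x 0.05155 = 0.009764 mol, converting that many moles of HClO to ClO-.
Remaining n(HClO) = 0.002183 mol; n(ClO-) = 0.009764 mol.
By Henderson-Hasselbalch, pH = pKa + log([A^-]/[HA]) = 7.52 + log(0.009764/0.002183) = 7.52 + (+0.65) = 8.17.

8.17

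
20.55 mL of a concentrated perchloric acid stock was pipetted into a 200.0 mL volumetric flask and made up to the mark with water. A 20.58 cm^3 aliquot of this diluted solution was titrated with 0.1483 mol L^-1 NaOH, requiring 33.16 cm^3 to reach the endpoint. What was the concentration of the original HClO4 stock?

n(NaOH) = 0.1483 x 0.03316 = 0.004918 mol.
n(HClO4) in the aliquot = 0.004918 mol.
[diluted HClO4] = 0.004918 / 0.02058 = 0.2390 M.
Dilution factor = 200.0/20.55 = 9.732, so [stock] = 0.2390 x 9.732 = 2.33 M.

2.33 M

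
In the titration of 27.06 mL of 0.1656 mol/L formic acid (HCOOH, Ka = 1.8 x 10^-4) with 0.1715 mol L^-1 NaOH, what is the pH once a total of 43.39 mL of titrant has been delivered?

n(acid) = 0.1656 x 0.02706 = 0.004481 mol; n(NaOH) added = 0.1715 x 0.04339 = 0.007441 mol.
Base is in excess by 0.007441 - 0.004481 = 0.002960 mol in a total volume of 0.07045 L.
[OH^-] = 0.002960/0.07045 = 0.04202 M, so pOH = 1.38 and pH = 14.00 - 1.38 = 12.62.

12.62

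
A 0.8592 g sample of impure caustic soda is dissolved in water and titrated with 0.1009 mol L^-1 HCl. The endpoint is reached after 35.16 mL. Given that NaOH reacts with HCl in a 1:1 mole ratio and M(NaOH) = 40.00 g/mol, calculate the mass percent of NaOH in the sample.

n(HCl) = 0.1009 x 0.03516 = 0.003548 mol.
n(NaOH) = 0.003548 / 1 = 0.003548 mol.
mass of NaOH = 0.003548 x 40.00 = 0.1419 g.
% purity = 0.1419 / 0.8592 x 100 = 16.5%.

16.5%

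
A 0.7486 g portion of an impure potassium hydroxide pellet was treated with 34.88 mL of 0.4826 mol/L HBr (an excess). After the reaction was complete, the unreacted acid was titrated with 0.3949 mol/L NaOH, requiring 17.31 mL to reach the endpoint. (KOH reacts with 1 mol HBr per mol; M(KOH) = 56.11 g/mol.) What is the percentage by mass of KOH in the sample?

74.9%

Total n(HBr) added = 0.4826 x 0.03488 = 0.01683 mol.
n(NaOH) used = 0.3949 x 0.01731 = 0.006836 mol, which equals the excess n(HBr).
So n(HBr) consumed by the sample = 0.01683 - 0.006836 = 0.009997 mol.
n(KOH) = 0.009997 / 1 = 0.009997 mol.
mass KOH = 0.009997 x 56.11 = 0.5610 g, so %KOH = 0.5610/0.7486 x 100 = 74.9%.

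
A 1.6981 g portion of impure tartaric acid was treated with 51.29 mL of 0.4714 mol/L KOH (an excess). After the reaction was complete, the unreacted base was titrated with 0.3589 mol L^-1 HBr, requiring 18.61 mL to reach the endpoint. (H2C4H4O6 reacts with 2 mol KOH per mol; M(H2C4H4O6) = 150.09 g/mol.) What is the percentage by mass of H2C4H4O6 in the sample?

77.3%

Total n(KOH) added = 0.4714 x 0.05129 = 0.02418 mol.
n(HBr) used = 0.3589 x 0.01861 = 0.006679 mol, which equals the excess n(KOH).
So n(KOH) consumed by the sample = 0.02418 - 0.006679 = 0.01750 mol.
n(H2C4H4O6) = 0.01750 / 2 = 0.008749 mol.
mass H2C4H4O6 = 0.008749 x 150.09 = 1.313 g, so %H2C4H4O6 = 1.313/1.6981 x 100 = 77.3%.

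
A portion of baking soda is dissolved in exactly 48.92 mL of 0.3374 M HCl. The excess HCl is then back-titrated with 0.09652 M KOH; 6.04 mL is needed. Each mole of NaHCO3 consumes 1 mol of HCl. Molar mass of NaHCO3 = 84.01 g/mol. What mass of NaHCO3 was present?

Total n(HCl) added = 0.3374 x 0.04892 = 0.01651 mol.
n(KOH) used = 0.09652 x 0.006040 = 0.0005830 mol, which equals the excess n(HCl).
So n(HCl) consumed by the sample = 0.01651 - 0.0005830 = 0.01592 mol.
n(NaHCO3) = 0.01592 / 1 = 0.01592 mol.
mass = 0.01592 mol x 84.01 g/mol = 1.34 g.

1.34 g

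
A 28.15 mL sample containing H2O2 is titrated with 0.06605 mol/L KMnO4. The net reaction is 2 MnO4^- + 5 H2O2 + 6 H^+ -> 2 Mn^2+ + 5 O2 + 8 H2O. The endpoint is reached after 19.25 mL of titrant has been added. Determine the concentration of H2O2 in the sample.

n(KMnO4) = 0.06605 x 0.01925 = 0.001271 mol.
From the balanced equation, 2 mol KMnO4 reacts with 5 mol H2O2, so n(H2O2) = 0.001271 x 5/2 = 0.003179 mol.
[H2O2] = 0.003179 / 0.02815 L = 0.113 M.

0.113 M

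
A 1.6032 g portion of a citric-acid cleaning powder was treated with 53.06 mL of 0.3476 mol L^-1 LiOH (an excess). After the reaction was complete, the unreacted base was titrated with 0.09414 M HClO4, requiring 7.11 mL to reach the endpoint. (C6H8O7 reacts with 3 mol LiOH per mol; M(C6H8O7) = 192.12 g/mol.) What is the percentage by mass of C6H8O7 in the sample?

Total n(LiOH) added = 0.3476 x 0.05306 = 0.01844 mol.
n(HClO4) used = 0.09414 x 0.007110 = 0.0006693 mol, which equals the excess n(LiOH).
So n(LiOH) consumed by the sample = 0.01844 - 0.0006693 = 0.01777 mol.
n(C6H8O7) = 0.01777 / 3 = 0.005925 mol.
mass C6H8O7 = 0.005925 x 192.12 = 1.138 g, so %C6H8O7 = 1.138/1.6032 x 100 = 71.0%.

71.0%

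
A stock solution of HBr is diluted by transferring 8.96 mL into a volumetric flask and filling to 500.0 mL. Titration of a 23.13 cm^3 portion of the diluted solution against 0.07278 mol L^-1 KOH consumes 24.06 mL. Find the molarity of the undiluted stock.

4.22 M

n(KOH) = 0.07278 x 0.02406 = 0.001751 mol.
n(HBr) in the aliquot = 0.001751 mol.
[diluted HBr] = 0.001751 / 0.02313 = 0.07571 M.
Dilution factor = 500.0/8.960 = 55.80, so [stock] = 0.07571 x 55.80 = 4.22 M.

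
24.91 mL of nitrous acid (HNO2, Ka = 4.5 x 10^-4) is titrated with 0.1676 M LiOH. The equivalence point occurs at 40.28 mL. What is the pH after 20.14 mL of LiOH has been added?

3.35

20.14 mL is exactly half the equivalence volume (40.28/2), i.e. the half-equivalence point.
There, n(HA) = n(A^-), so pH = pKa = -log(4.5 x 10^-4) = 3.35.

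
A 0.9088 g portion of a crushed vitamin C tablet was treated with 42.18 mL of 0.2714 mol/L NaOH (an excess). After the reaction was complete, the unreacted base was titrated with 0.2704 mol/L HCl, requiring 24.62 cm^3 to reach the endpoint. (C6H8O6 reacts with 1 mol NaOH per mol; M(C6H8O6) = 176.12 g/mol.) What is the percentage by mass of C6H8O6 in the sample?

92.8%

Total n(NaOH) added = 0.2714 x 0.04218 = 0.01145 mol.
n(HCl) used = 0.2704 x 0.02462 = 0.006657 mol, which equals the excess n(NaOH).
So n(NaOH) consumed by the sample = 0.01145 - 0.006657 = 0.004790 mol.
n(C6H8O6) = 0.004790 / 1 = 0.004790 mol.
mass C6H8O6 = 0.004790 x 176.12 = 0.8437 g, so %C6H8O6 = 0.8437/0.9088 x 100 = 92.8%.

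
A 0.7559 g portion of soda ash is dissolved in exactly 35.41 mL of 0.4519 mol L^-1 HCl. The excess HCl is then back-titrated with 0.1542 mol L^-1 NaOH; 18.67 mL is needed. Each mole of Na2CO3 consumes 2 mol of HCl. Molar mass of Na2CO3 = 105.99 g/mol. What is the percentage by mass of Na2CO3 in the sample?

92.0%

Total n(HCl) added = 0.4519 x 0.03541 = 0.01600 mol.
n(NaOH) used = 0.1542 x 0.01867 = 0.002879 mol, which equals the excess n(HCl).
So n(HCl) consumed by the sample = 0.01600 - 0.002879 = 0.01312 mol.
n(Na2CO3) = 0.01312 / 2 = 0.006561 mol.
mass Na2CO3 = 0.006561 x 105.99 = 0.6954 g, so %Na2CO3 = 0.6954/0.7559 x 100 = 92.0%.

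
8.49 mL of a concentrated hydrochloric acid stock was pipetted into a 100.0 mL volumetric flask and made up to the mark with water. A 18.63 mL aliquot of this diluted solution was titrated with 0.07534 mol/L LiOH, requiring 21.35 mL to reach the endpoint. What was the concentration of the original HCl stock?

1.02 M

n(LiOH) = 0.07534 x 0.02135 = 0.001609 mol.
n(HCl) in the aliquot = 0.001609 mol.
[diluted HCl] = 0.001609 / 0.01863 = 0.08634 M.
Dilution factor = 100.0/8.490 = 11.78, so [stock] = 0.08634 x 11.78 = 1.02 M.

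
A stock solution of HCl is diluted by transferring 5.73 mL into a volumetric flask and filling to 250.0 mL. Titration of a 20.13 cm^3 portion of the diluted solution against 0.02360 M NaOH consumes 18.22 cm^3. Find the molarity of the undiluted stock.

n(NaOH) = 0.02360 x 0.01822 = 0.0004300 mol.
n(HCl) in the aliquot = 0.0004300 mol.
[diluted HCl] = 0.0004300 / 0.02013 = 0.02136 M.
Dilution factor = 250.0/5.730 = 43.63, so [stock] = 0.02136 x 43.63 = 0.932 M.

0.932 M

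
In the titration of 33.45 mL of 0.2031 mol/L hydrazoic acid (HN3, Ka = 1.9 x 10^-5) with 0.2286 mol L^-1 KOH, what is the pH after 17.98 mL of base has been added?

Initial n(HN3) = 0.2031 x 0.03345 = 0.006794 mol.
n(KOH) added = 0.2286 x 0.01798 = 0.004110 mol, converting that many moles of HN3 to N3-.
Remaining n(HN3) = 0.002683 mol; n(N3-) = 0.004110 mol.
By Henderson-Hasselbalch, pH = pKa + log([A^-]/[HA]) = 4.72 + log(0.004110/0.002683) = 4.72 + (+0.19) = 4.91.

4.91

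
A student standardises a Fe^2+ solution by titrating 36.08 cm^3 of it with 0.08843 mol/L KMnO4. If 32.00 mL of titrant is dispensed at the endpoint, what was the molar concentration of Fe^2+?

n(KMnO4) = 0.08843 x 0.03200 = 0.002830 mol.
From the balanced equation, 1 mol KMnO4 reacts with 5 mol Fe^2+, so n(Fe^2+) = 0.002830 x 5/1 = 0.01415 mol.
[Fe^2+] = 0.01415 / 0.03608 L = 0.392 M.

0.392 M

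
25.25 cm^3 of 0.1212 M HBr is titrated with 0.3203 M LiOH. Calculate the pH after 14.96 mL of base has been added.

n(acid) = 0.1212 x 0.02525 = 0.003060 mol; n(LiOH) added = 0.3203 x 0.01496 = 0.004792 mol.
Base is in excess by 0.004792 - 0.003060 = 0.001731 mol in a total volume of 0.04021 L.
[OH^-] = 0.001731/0.04021 = 0.04306 M, so pOH = 1.37 and pH = 14.00 - 1.37 = 12.63.

12.63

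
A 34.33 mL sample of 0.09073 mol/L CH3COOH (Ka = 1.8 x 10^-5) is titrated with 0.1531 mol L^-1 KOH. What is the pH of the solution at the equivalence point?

8.75

n(CH3COOH) = 0.09073 x 0.03433 = 0.003115 mol; V(KOH) at equivalence = 0.003115/0.1531 = 0.02034 L.
At equivalence all the acid is converted to CH3COO-; total volume = 0.03433 + 0.02034 = 0.05467 L, so [CH3COO-] = 0.003115/0.05467 = 0.05697 M.
Kb = Kw/Ka = 1.0e-14 / 1.8 x 10^-5 = 5.56e-10.
[OH^-] = sqrt(Kb x [CH3COO-]) = sqrt(5.56e-10 x 0.05697) = 5.63e-6 M.
pOH = 5.25, so pH = 14.00 - 5.25 = 8.75.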